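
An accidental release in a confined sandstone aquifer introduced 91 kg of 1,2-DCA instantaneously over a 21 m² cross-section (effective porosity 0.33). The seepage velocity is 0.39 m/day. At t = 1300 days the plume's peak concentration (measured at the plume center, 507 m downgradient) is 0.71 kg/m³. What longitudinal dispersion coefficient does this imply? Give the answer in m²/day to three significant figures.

0.0209 m²/day

At the plume center C_max = M/(n_e·A·√(4πDt)), so D = M²/(4πt·(n_e·A·C_max)²).
n_e·A·C_max = 0.33 × 21 × 0.71 = 4.920 kg/m.
D = 91²/(4π × 1300 × 4.920²) = 0.0209 m²/day.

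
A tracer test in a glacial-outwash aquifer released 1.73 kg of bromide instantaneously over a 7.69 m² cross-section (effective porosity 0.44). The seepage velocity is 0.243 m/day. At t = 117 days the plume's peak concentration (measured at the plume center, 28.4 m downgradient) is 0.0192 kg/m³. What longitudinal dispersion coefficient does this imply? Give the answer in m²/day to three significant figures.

0.482 m²/day

At the plume center C_max = M/(n_e·A·√(4πDt)), so D = M²/(4πt·(n_e·A·C_max)²).
n_e·A·C_max = 0.44 × 7.69 × 0.0192 = 0.06497 kg/m.
D = 1.73²/(4π × 117 × 0.06497²) = 0.482 m²/day.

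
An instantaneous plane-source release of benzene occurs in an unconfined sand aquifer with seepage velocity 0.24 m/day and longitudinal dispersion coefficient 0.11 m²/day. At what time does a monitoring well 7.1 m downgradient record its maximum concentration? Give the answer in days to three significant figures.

For the 1D instantaneous-source solution, setting ∂C/∂t = 0 at fixed x gives v²t² + 2Dt − x² = 0, so t = (√(D² + v²x²) − D)/v².
√(D² + v²x²) = √(0.11² + 0.24² × 7.1²) = 1.708; v² = 0.0576.
t = (1.708 − 0.11)/0.0576 = 27.7 days (vs. the pure-advection estimate x/v = 29.6 d).

27.7 days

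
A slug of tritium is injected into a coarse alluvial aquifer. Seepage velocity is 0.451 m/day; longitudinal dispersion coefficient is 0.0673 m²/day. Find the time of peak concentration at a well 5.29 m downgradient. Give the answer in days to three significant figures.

11.4 days

For the 1D instantaneous-source solution, setting ∂C/∂t = 0 at fixed x gives v²t² + 2Dt − x² = 0, so t = (√(D² + v²x²) − D)/v².
√(D² + v²x²) = √(0.0673² + 0.451² × 5.29²) = 2.387; v² = 0.203401.
t = (2.387 − 0.0673)/0.203401 = 11.4 days (vs. the pure-advection estimate x/v = 11.7 d).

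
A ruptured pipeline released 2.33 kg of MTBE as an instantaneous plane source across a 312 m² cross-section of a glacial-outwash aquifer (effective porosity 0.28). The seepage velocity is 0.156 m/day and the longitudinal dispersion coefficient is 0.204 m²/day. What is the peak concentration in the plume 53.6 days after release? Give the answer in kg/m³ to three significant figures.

0.00228 kg/m³

The peak of an instantaneous 1D plume sits at x = vt; there the Gaussian factor is 1 and C_max = M/(n_e·A·√(4πDt)), where n_e·A is the pore area the mass is dissolved in.
√(4πDt) = √(4π × 0.204 × 53.6) = 11.72 m, so C_max = 2.33/(0.28 × 312 × 11.72) = 0.00228 kg/m³.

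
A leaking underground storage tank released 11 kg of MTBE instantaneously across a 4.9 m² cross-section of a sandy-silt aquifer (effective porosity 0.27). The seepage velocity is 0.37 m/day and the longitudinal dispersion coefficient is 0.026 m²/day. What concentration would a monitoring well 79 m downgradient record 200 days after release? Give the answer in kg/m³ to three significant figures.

For an instantaneous plane source, C(x,t) = M/(n_e·A·√(4πDt)) · exp(−(x−vt)²/(4Dt)), with n_e·A the pore (flow) area.
Plume center vt = 0.37 × 200 = 74 m, so the well at 79 m is 5 m downgradient of the peak.
√(4πDt) = 8.084 m, giving peak height M/(n_e·A·√(4πDt)) = 11/(0.27 × 4.9 × 8.084) = 1.029 kg/m³.
(x−vt)²/(4Dt) = (5)²/(4 × 0.026 × 200) = 1.202; exp(−1.202) = 0.3006.
C = 1.029 × 0.3006 = 0.309 kg/m³.

0.309 kg/m³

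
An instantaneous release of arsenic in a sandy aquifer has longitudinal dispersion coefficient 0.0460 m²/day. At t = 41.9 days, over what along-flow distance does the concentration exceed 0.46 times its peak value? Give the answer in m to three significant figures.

The plume is Gaussian with σ = √(2Dt) = √(2 × 0.0460 × 41.9) = 1.963 m.
C/C_peak = exp(−Δx²/(2σ²)) = 0.46 ⇒ Δx = σ·√(−2 ln 0.46) = 1.963 × 1.246 = 2.446 m.
Width = 2Δx = 4.89 m.

4.89 m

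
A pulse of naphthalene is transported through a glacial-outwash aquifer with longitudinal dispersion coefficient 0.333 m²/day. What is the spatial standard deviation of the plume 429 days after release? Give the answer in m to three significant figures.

16.9 m

Dispersive spreading gives a Gaussian with σ² = 2Dt; advection only shifts the center.
σ = √(2 × 0.333 × 429) = 16.9 m.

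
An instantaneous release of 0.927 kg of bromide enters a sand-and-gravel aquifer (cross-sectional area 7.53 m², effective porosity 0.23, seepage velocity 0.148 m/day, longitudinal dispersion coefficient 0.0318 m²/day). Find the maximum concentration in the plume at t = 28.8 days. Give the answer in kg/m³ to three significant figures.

The peak of an instantaneous 1D plume sits at x = vt; there the Gaussian factor is 1 and C_max = M/(n_e·A·√(4πDt)), where n_e·A is the pore area the mass is dissolved in.
√(4πDt) = √(4π × 0.0318 × 28.8) = 3.392 m, so C_max = 0.927/(0.23 × 7.53 × 3.392) = 0.158 kg/m³.

0.158 kg/m³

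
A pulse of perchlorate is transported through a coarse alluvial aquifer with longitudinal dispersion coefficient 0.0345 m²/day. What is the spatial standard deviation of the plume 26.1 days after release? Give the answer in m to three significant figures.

1.34 m

Dispersive spreading gives a Gaussian with σ² = 2Dt; advection only shifts the center.
σ = √(2 × 0.0345 × 26.1) = 1.34 m.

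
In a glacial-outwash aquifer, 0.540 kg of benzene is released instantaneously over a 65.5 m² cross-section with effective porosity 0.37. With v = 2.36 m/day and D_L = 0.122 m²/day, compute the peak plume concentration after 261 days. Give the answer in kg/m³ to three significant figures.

0.00111 kg/m³

The peak of an instantaneous 1D plume sits at x = vt; there the Gaussian factor is 1 and C_max = M/(n_e·A·√(4πDt)), where n_e·A is the pore area the mass is dissolved in.
√(4πDt) = √(4π × 0.122 × 261) = 20.00 m, so C_max = 0.540/(0.37 × 65.5 × 20.00) = 0.00111 kg/m³.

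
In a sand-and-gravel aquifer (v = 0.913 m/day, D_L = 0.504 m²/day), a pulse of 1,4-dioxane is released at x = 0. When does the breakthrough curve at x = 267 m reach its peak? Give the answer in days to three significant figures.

For the 1D instantaneous-source solution, setting ∂C/∂t = 0 at fixed x gives v²t² + 2Dt − x² = 0, so t = (√(D² + v²x²) − D)/v².
√(D² + v²x²) = √(0.504² + 0.913² × 267²) = 243.8; v² = 0.833569.
t = (243.8 − 0.504)/0.833569 = 292 days (vs. the pure-advection estimate x/v = 292 d).

292 days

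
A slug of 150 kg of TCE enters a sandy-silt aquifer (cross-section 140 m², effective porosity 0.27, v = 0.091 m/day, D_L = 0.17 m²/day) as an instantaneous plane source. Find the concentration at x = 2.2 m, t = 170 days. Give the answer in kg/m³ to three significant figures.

For an instantaneous plane source, C(x,t) = M/(n_e·A·√(4πDt)) · exp(−(x−vt)²/(4Dt)), with n_e·A the pore (flow) area.
Plume center vt = 0.091 × 170 = 15.47 m, so the well at 2.2 m is 13.27 m upgradient of the peak.
√(4πDt) = 19.06 m, giving peak height M/(n_e·A·√(4πDt)) = 150/(0.27 × 140 × 19.06) = 0.2082 kg/m³.
(x−vt)²/(4Dt) = (-13.27)²/(4 × 0.17 × 170) = 1.523; exp(−1.523) = 0.2181.
C = 0.2082 × 0.2181 = 0.0454 kg/m³.

0.0454 kg/m³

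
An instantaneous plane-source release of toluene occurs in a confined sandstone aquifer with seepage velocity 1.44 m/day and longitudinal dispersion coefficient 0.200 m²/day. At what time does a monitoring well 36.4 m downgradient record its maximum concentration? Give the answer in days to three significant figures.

For the 1D instantaneous-source solution, setting ∂C/∂t = 0 at fixed x gives v²t² + 2Dt − x² = 0, so t = (√(D² + v²x²) − D)/v².
√(D² + v²x²) = √(0.200² + 1.44² × 36.4²) = 52.42; v² = 2.0736.
t = (52.42 − 0.200)/2.0736 = 25.2 days (vs. the pure-advection estimate x/v = 25.3 d).

25.2 days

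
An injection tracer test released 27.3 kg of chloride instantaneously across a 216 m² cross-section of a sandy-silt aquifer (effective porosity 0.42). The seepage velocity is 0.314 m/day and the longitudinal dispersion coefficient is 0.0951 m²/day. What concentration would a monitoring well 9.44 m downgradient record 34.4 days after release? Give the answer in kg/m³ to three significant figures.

0.0407 kg/m³

For an instantaneous plane source, C(x,t) = M/(n_e·A·√(4πDt)) · exp(−(x−vt)²/(4Dt)), with n_e·A the pore (flow) area.
Plume center vt = 0.314 × 34.4 = 10.8016 m, so the well at 9.44 m is 1.3616 m upgradient of the peak.
√(4πDt) = 6.412 m, giving peak height M/(n_e·A·√(4πDt)) = 27.3/(0.42 × 216 × 6.412) = 0.04693 kg/m³.
(x−vt)²/(4Dt) = (-1.3616)²/(4 × 0.0951 × 34.4) = 0.1417; exp(−0.1417) = 0.8679.
C = 0.04693 × 0.8679 = 0.0407 kg/m³.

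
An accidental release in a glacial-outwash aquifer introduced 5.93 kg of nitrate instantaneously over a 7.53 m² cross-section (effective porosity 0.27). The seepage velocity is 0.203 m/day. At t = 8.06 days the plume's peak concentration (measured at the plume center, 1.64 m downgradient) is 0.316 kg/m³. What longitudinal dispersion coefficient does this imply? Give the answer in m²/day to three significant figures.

At the plume center C_max = M/(n_e·A·√(4πDt)), so D = M²/(4πt·(n_e·A·C_max)²).
n_e·A·C_max = 0.27 × 7.53 × 0.316 = 0.6425 kg/m.
D = 5.93²/(4π × 8.06 × 0.6425²) = 0.841 m²/day.

0.841 m²/day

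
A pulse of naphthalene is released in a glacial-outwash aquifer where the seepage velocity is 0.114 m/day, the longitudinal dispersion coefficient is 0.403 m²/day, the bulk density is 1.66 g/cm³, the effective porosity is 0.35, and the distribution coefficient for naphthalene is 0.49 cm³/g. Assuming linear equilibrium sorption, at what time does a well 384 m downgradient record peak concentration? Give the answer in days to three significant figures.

11100 days

Retardation factor R = 1 + ρ_b·K_d/n = 1 + 1.66 × 0.49/0.35 = 3.324.
Sorption retards both mechanisms: v_R = v/R = 0.03430 m/day, D_R = D/R = 0.1212 m²/day.
Peak time from v_R²t² + 2D_R t − x² = 0: t = (√(D_R² + v_R²x²) − D_R)/v_R².
√(D_R² + v_R²x²) = √(0.1212² + 0.03430² × 384²) = 13.17; v_R² = 0.001176.
t = (13.17 − 0.1212)/0.001176 = 11100 days.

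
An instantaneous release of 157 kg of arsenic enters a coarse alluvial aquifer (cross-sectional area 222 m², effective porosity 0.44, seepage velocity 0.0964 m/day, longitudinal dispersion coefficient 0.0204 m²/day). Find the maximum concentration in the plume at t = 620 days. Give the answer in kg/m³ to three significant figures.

0.127 kg/m³

The peak of an instantaneous 1D plume sits at x = vt; there the Gaussian factor is 1 and C_max = M/(n_e·A·√(4πDt)), where n_e·A is the pore area the mass is dissolved in.
√(4πDt) = √(4π × 0.0204 × 620) = 12.61 m, so C_max = 157/(0.44 × 222 × 12.61) = 0.127 kg/m³.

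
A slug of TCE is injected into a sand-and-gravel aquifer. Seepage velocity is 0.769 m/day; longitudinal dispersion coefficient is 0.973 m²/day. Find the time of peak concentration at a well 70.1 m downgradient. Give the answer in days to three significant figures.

89.5 days

For the 1D instantaneous-source solution, setting ∂C/∂t = 0 at fixed x gives v²t² + 2Dt − x² = 0, so t = (√(D² + v²x²) − D)/v².
√(D² + v²x²) = √(0.973² + 0.769² × 70.1²) = 53.92; v² = 0.591361.
t = (53.92 − 0.973)/0.591361 = 89.5 days (vs. the pure-advection estimate x/v = 91.2 d).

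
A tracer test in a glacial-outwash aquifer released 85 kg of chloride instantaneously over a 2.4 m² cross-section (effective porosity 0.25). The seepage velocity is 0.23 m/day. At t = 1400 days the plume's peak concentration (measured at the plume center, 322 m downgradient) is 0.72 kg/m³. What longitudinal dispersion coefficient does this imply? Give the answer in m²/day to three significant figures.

2.20 m²/day

At the plume center C_max = M/(n_e·A·√(4πDt)), so D = M²/(4πt·(n_e·A·C_max)²).
n_e·A·C_max = 0.25 × 2.4 × 0.72 = 0.4320 kg/m.
D = 85²/(4π × 1400 × 0.4320²) = 2.20 m²/day.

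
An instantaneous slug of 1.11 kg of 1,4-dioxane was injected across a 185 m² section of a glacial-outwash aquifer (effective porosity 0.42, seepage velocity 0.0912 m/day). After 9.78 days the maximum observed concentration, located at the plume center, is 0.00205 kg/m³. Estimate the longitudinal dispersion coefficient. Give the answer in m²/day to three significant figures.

At the plume center C_max = M/(n_e·A·√(4πDt)), so D = M²/(4πt·(n_e·A·C_max)²).
n_e·A·C_max = 0.42 × 185 × 0.00205 = 0.1593 kg/m.
D = 1.11²/(4π × 9.78 × 0.1593²) = 0.395 m²/day.

0.395 m²/day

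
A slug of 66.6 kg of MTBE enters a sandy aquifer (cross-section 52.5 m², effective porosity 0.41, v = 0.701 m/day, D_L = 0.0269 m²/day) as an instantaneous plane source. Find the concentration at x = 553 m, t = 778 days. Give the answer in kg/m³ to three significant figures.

0.0953 kg/m³

For an instantaneous plane source, C(x,t) = M/(n_e·A·√(4πDt)) · exp(−(x−vt)²/(4Dt)), with n_e·A the pore (flow) area.
Plume center vt = 0.701 × 778 = 545.378 m, so the well at 553 m is 7.622 m downgradient of the peak.
√(4πDt) = 16.22 m, giving peak height M/(n_e·A·√(4πDt)) = 66.6/(0.41 × 52.5 × 16.22) = 0.1908 kg/m³.
(x−vt)²/(4Dt) = (7.622)²/(4 × 0.0269 × 778) = 0.6940; exp(−0.6940) = 0.4996.
C = 0.1908 × 0.4996 = 0.0953 kg/m³.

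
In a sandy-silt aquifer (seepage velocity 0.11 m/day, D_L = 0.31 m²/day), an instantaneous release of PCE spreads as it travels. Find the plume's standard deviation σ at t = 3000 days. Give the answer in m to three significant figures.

43.1 m

Dispersive spreading gives a Gaussian with σ² = 2Dt; advection only shifts the center.
σ = √(2 × 0.31 × 3000) = 43.1 m.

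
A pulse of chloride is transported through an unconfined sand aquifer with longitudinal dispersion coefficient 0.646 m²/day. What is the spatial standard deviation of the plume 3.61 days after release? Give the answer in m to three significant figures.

2.16 m

Dispersive spreading gives a Gaussian with σ² = 2Dt; advection only shifts the center.
σ = √(2 × 0.646 × 3.61) = 2.16 m.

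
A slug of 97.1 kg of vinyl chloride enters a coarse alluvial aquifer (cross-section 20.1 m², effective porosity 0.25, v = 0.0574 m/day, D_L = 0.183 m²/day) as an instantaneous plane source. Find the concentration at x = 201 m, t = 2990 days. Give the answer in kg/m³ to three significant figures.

0.157 kg/m³

For an instantaneous plane source, C(x,t) = M/(n_e·A·√(4πDt)) · exp(−(x−vt)²/(4Dt)), with n_e·A the pore (flow) area.
Plume center vt = 0.0574 × 2990 = 171.626 m, so the well at 201 m is 29.374 m downgradient of the peak.
√(4πDt) = 82.92 m, giving peak height M/(n_e·A·√(4πDt)) = 97.1/(0.25 × 20.1 × 82.92) = 0.2330 kg/m³.
(x−vt)²/(4Dt) = (29.374)²/(4 × 0.183 × 2990) = 0.3942; exp(−0.3942) = 0.6742.
C = 0.2330 × 0.6742 = 0.157 kg/m³.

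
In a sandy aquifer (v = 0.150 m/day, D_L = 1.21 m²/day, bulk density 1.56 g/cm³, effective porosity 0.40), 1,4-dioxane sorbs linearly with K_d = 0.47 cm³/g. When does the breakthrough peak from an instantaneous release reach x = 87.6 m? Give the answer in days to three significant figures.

1510 days

Retardation factor R = 1 + ρ_b·K_d/n = 1 + 1.56 × 0.47/0.40 = 2.833.
Sorption retards both mechanisms: v_R = v/R = 0.05295 m/day, D_R = D/R = 0.4271 m²/day.
Peak time from v_R²t² + 2D_R t − x² = 0: t = (√(D_R² + v_R²x²) − D_R)/v_R².
√(D_R² + v_R²x²) = √(0.4271² + 0.05295² × 87.6²) = 4.658; v_R² = 0.002804.
t = (4.658 − 0.4271)/0.002804 = 1510 days.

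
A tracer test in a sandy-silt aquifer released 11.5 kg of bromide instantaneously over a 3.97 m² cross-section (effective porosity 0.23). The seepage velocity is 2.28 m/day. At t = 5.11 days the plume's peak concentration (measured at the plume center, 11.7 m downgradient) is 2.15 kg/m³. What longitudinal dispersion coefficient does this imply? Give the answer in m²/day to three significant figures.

0.534 m²/day

At the plume center C_max = M/(n_e·A·√(4πDt)), so D = M²/(4πt·(n_e·A·C_max)²).
n_e·A·C_max = 0.23 × 3.97 × 2.15 = 1.963 kg/m.
D = 11.5²/(4π × 5.11 × 1.963²) = 0.534 m²/day.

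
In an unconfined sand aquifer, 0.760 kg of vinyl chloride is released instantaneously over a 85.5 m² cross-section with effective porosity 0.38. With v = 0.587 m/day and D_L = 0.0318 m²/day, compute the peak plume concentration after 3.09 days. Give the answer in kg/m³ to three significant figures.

The peak of an instantaneous 1D plume sits at x = vt; there the Gaussian factor is 1 and C_max = M/(n_e·A·√(4πDt)), where n_e·A is the pore area the mass is dissolved in.
√(4πDt) = √(4π × 0.0318 × 3.09) = 1.111 m, so C_max = 0.760/(0.38 × 85.5 × 1.111) = 0.0211 kg/m³.

0.0211 kg/m³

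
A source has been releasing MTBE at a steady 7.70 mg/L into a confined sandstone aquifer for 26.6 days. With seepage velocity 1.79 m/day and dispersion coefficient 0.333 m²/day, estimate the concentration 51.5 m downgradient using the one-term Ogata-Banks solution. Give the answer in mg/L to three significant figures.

1.37 mg/L

For a continuous step input, C/C₀ ≈ ½·erfc((x−vt)/(2√(Dt))).
vt = 1.79 × 26.6 = 47.614 m and 2√(Dt) = 2√(0.333 × 26.6) = 5.952 m.
Argument (x−vt)/(2√(Dt)) = (51.5 − 47.614)/5.952 = 0.6529; ½·erfc(0.6529) = 0.1779.
C = 7.70 × 0.1779 = 1.37 mg/L.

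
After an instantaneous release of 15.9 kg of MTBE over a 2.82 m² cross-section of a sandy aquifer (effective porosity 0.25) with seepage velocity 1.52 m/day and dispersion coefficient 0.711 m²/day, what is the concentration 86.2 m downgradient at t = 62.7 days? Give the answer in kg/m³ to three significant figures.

0.599 kg/m³

For an instantaneous plane source, C(x,t) = M/(n_e·A·√(4πDt)) · exp(−(x−vt)²/(4Dt)), with n_e·A the pore (flow) area.
Plume center vt = 1.52 × 62.7 = 95.304 m, so the well at 86.2 m is 9.104 m upgradient of the peak.
√(4πDt) = 23.67 m, giving peak height M/(n_e·A·√(4πDt)) = 15.9/(0.25 × 2.82 × 23.67) = 0.9528 kg/m³.
(x−vt)²/(4Dt) = (-9.104)²/(4 × 0.711 × 62.7) = 0.4648; exp(−0.4648) = 0.6283.
C = 0.9528 × 0.6283 = 0.599 kg/m³.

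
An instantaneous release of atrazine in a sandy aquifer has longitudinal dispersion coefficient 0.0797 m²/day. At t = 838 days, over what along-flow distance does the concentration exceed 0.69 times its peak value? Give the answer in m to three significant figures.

19.9 m

The plume is Gaussian with σ = √(2Dt) = √(2 × 0.0797 × 838) = 11.56 m.
C/C_peak = exp(−Δx²/(2σ²)) = 0.69 ⇒ Δx = σ·√(−2 ln 0.69) = 11.56 × 0.8615 = 9.959 m.
Width = 2Δx = 19.9 m.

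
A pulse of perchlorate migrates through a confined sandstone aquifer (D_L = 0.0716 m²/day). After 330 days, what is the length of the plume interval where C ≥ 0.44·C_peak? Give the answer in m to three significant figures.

17.6 m

The plume is Gaussian with σ = √(2Dt) = √(2 × 0.0716 × 330) = 6.874 m.
C/C_peak = exp(−Δx²/(2σ²)) = 0.44 ⇒ Δx = σ·√(−2 ln 0.44) = 6.874 × 1.281 = 8.806 m.
Width = 2Δx = 17.6 m.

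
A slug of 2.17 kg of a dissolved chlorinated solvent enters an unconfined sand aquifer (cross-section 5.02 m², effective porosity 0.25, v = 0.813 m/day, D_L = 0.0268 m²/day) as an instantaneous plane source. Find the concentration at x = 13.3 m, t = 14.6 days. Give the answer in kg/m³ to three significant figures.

0.211 kg/m³

For an instantaneous plane source, C(x,t) = M/(n_e·A·√(4πDt)) · exp(−(x−vt)²/(4Dt)), with n_e·A the pore (flow) area.
Plume center vt = 0.813 × 14.6 = 11.8698 m, so the well at 13.3 m is 1.4302 m downgradient of the peak.
√(4πDt) = 2.217 m, giving peak height M/(n_e·A·√(4πDt)) = 2.17/(0.25 × 5.02 × 2.217) = 0.7799 kg/m³.
(x−vt)²/(4Dt) = (1.4302)²/(4 × 0.0268 × 14.6) = 1.307; exp(−1.307) = 0.2706.
C = 0.7799 × 0.2706 = 0.211 kg/m³.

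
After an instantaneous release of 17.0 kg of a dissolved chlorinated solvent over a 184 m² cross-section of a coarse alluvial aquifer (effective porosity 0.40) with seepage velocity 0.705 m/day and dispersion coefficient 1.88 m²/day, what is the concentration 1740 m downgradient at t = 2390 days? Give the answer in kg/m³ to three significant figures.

0.000821 kg/m³

For an instantaneous plane source, C(x,t) = M/(n_e·A·√(4πDt)) · exp(−(x−vt)²/(4Dt)), with n_e·A the pore (flow) area.
Plume center vt = 0.705 × 2390 = 1684.95 m, so the well at 1740 m is 55.05 m downgradient of the peak.
√(4πDt) = 237.6 m, giving peak height M/(n_e·A·√(4πDt)) = 17.0/(0.40 × 184 × 237.6) = 0.0009721 kg/m³.
(x−vt)²/(4Dt) = (55.05)²/(4 × 1.88 × 2390) = 0.1686; exp(−0.1686) = 0.8448.
C = 0.0009721 × 0.8448 = 0.000821 kg/m³.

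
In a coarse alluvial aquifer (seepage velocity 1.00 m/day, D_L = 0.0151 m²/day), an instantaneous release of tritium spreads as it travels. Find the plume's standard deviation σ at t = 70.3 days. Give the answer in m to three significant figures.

Dispersive spreading gives a Gaussian with σ² = 2Dt; advection only shifts the center.
σ = √(2 × 0.0151 × 70.3) = 1.46 m.

1.46 m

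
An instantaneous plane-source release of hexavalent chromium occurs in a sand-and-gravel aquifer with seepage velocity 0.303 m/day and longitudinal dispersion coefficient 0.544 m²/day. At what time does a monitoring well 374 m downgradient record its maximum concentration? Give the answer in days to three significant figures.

For the 1D instantaneous-source solution, setting ∂C/∂t = 0 at fixed x gives v²t² + 2Dt − x² = 0, so t = (√(D² + v²x²) − D)/v².
√(D² + v²x²) = √(0.544² + 0.303² × 374²) = 113.3; v² = 0.091809.
t = (113.3 − 0.544)/0.091809 = 1230 days (vs. the pure-advection estimate x/v = 1230 d).

1230 days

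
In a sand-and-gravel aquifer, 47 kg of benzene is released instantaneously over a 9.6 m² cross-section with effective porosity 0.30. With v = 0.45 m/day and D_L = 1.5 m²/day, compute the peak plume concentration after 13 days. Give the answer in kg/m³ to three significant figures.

The peak of an instantaneous 1D plume sits at x = vt; there the Gaussian factor is 1 and C_max = M/(n_e·A·√(4πDt)), where n_e·A is the pore area the mass is dissolved in.
√(4πDt) = √(4π × 1.5 × 13) = 15.65 m, so C_max = 47/(0.30 × 9.6 × 15.65) = 1.04 kg/m³.

1.04 kg/m³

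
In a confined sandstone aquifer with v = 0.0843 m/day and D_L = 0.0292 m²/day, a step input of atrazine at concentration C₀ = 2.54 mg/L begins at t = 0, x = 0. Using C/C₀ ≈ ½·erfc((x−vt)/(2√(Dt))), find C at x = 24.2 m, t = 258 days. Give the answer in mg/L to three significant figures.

0.670 mg/L

For a continuous step input, C/C₀ ≈ ½·erfc((x−vt)/(2√(Dt))).
vt = 0.0843 × 258 = 21.7494 m and 2√(Dt) = 2√(0.0292 × 258) = 5.489 m.
Argument (x−vt)/(2√(Dt)) = (24.2 − 21.7494)/5.489 = 0.4465; ½·erfc(0.4465) = 0.2639.
C = 2.54 × 0.2639 = 0.670 mg/L.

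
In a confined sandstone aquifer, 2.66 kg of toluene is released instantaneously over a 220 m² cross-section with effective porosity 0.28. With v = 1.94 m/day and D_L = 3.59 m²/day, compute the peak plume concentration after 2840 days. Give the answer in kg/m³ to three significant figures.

The peak of an instantaneous 1D plume sits at x = vt; there the Gaussian factor is 1 and C_max = M/(n_e·A·√(4πDt)), where n_e·A is the pore area the mass is dissolved in.
√(4πDt) = √(4π × 3.59 × 2840) = 357.9 m, so C_max = 2.66/(0.28 × 220 × 357.9) = 0.000121 kg/m³.

0.000121 kg/m³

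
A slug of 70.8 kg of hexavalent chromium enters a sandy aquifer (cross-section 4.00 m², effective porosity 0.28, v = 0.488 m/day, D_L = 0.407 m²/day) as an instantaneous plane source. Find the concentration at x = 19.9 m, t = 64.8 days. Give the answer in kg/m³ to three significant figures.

0.944 kg/m³

For an instantaneous plane source, C(x,t) = M/(n_e·A·√(4πDt)) · exp(−(x−vt)²/(4Dt)), with n_e·A the pore (flow) area.
Plume center vt = 0.488 × 64.8 = 31.6224 m, so the well at 19.9 m is 11.7224 m upgradient of the peak.
√(4πDt) = 18.20 m, giving peak height M/(n_e·A·√(4πDt)) = 70.8/(0.28 × 4.00 × 18.20) = 3.473 kg/m³.
(x−vt)²/(4Dt) = (-11.7224)²/(4 × 0.407 × 64.8) = 1.303; exp(−1.303) = 0.2717.
C = 3.473 × 0.2717 = 0.944 kg/m³.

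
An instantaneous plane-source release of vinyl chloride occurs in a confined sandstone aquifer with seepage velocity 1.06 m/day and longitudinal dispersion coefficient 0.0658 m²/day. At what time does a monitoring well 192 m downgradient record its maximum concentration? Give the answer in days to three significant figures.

For the 1D instantaneous-source solution, setting ∂C/∂t = 0 at fixed x gives v²t² + 2Dt − x² = 0, so t = (√(D² + v²x²) − D)/v².
√(D² + v²x²) = √(0.0658² + 1.06² × 192²) = 203.5; v² = 1.1236.
t = (203.5 − 0.0658)/1.1236 = 181 days (vs. the pure-advection estimate x/v = 181 d).

181 days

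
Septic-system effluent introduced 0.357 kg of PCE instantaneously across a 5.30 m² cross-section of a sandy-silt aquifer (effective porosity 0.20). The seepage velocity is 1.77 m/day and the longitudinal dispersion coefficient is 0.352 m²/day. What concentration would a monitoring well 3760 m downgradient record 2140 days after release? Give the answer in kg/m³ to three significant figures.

0.00268 kg/m³

For an instantaneous plane source, C(x,t) = M/(n_e·A·√(4πDt)) · exp(−(x−vt)²/(4Dt)), with n_e·A the pore (flow) area.
Plume center vt = 1.77 × 2140 = 3787.8 m, so the well at 3760 m is 27.8 m upgradient of the peak.
√(4πDt) = 97.29 m, giving peak height M/(n_e·A·√(4πDt)) = 0.357/(0.20 × 5.30 × 97.29) = 0.003462 kg/m³.
(x−vt)²/(4Dt) = (-27.8)²/(4 × 0.352 × 2140) = 0.2565; exp(−0.2565) = 0.7738.
C = 0.003462 × 0.7738 = 0.00268 kg/m³.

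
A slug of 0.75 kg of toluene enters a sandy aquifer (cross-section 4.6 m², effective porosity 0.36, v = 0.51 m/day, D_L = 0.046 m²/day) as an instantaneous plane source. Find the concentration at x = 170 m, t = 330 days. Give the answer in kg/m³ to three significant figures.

0.0313 kg/m³

For an instantaneous plane source, C(x,t) = M/(n_e·A·√(4πDt)) · exp(−(x−vt)²/(4Dt)), with n_e·A the pore (flow) area.
Plume center vt = 0.51 × 330 = 168.3 m, so the well at 170 m is 1.7 m downgradient of the peak.
√(4πDt) = 13.81 m, giving peak height M/(n_e·A·√(4πDt)) = 0.75/(0.36 × 4.6 × 13.81) = 0.03279 kg/m³.
(x−vt)²/(4Dt) = (1.7)²/(4 × 0.046 × 330) = 0.04760; exp(−0.04760) = 0.9535.
C = 0.03279 × 0.9535 = 0.0313 kg/m³.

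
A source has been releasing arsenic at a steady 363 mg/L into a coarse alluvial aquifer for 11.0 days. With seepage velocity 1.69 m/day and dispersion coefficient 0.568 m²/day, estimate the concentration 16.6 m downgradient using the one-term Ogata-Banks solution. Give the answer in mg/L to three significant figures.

For a continuous step input, C/C₀ ≈ ½·erfc((x−vt)/(2√(Dt))).
vt = 1.69 × 11.0 = 18.59 m and 2√(Dt) = 2√(0.568 × 11.0) = 4.999 m.
Argument (x−vt)/(2√(Dt)) = (16.6 − 18.59)/4.999 = -0.3981; ½·erfc(-0.3981) = 0.7133.
C = 363 × 0.7133 = 259 mg/L.

259 mg/L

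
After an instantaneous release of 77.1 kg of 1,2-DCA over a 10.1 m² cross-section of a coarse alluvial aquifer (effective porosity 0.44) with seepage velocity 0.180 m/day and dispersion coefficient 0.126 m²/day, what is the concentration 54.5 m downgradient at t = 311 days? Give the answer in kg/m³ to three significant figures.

0.771 kg/m³

For an instantaneous plane source, C(x,t) = M/(n_e·A·√(4πDt)) · exp(−(x−vt)²/(4Dt)), with n_e·A the pore (flow) area.
Plume center vt = 0.180 × 311 = 55.98 m, so the well at 54.5 m is 1.48 m upgradient of the peak.
√(4πDt) = 22.19 m, giving peak height M/(n_e·A·√(4πDt)) = 77.1/(0.44 × 10.1 × 22.19) = 0.7818 kg/m³.
(x−vt)²/(4Dt) = (-1.48)²/(4 × 0.126 × 311) = 0.01397; exp(−0.01397) = 0.9861.
C = 0.7818 × 0.9861 = 0.771 kg/m³.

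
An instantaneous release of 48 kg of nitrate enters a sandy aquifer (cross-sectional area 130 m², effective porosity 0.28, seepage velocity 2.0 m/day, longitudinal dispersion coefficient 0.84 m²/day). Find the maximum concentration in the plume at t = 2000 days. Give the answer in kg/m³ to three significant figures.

0.00908 kg/m³

The peak of an instantaneous 1D plume sits at x = vt; there the Gaussian factor is 1 and C_max = M/(n_e·A·√(4πDt)), where n_e·A is the pore area the mass is dissolved in.
√(4πDt) = √(4π × 0.84 × 2000) = 145.3 m, so C_max = 48/(0.28 × 130 × 145.3) = 0.00908 kg/m³.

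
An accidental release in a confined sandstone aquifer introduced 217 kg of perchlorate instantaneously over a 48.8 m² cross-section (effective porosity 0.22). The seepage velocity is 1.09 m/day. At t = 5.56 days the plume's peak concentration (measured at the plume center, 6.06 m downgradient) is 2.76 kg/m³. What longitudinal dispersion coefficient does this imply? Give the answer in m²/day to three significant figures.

At the plume center C_max = M/(n_e·A·√(4πDt)), so D = M²/(4πt·(n_e·A·C_max)²).
n_e·A·C_max = 0.22 × 48.8 × 2.76 = 29.63 kg/m.
D = 217²/(4π × 5.56 × 29.63²) = 0.768 m²/day.

0.768 m²/day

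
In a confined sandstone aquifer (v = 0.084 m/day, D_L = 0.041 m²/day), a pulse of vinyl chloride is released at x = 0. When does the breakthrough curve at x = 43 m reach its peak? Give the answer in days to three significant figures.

506 days

For the 1D instantaneous-source solution, setting ∂C/∂t = 0 at fixed x gives v²t² + 2Dt − x² = 0, so t = (√(D² + v²x²) − D)/v².
√(D² + v²x²) = √(0.041² + 0.084² × 43²) = 3.612; v² = 0.007056.
t = (3.612 − 0.041)/0.007056 = 506 days (vs. the pure-advection estimate x/v = 512 d).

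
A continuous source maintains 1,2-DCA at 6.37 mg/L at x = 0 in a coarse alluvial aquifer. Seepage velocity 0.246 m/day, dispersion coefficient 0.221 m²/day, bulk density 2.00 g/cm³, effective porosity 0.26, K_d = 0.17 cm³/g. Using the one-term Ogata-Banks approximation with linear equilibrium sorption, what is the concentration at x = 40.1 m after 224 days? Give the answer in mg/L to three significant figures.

0.0423 mg/L

Retardation factor R = 1 + ρ_b·K_d/n = 1 + 2.00 × 0.17/0.26 = 2.308.
Sorption retards both mechanisms: v_R = v/R = 0.1066 m/day, D_R = D/R = 0.09575 m²/day.
v_R·t = 0.1066 × 224 = 23.8784 m; 2√(D_R t) = 9.262 m; argument = (40.1 − 23.8784)/9.262 = 1.751.
C = C₀ × ½·erfc(1.751) = 6.37 × 0.006638 = 0.0423 mg/L.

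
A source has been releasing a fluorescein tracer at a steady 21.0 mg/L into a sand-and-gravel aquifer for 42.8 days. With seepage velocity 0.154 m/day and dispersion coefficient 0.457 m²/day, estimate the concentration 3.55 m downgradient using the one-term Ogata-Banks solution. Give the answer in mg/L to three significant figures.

For a continuous step input, C/C₀ ≈ ½·erfc((x−vt)/(2√(Dt))).
vt = 0.154 × 42.8 = 6.5912 m and 2√(Dt) = 2√(0.457 × 42.8) = 8.845 m.
Argument (x−vt)/(2√(Dt)) = (3.55 − 6.5912)/8.845 = -0.3438; ½·erfc(-0.3438) = 0.6866.
C = 21.0 × 0.6866 = 14.4 mg/L.

14.4 mg/L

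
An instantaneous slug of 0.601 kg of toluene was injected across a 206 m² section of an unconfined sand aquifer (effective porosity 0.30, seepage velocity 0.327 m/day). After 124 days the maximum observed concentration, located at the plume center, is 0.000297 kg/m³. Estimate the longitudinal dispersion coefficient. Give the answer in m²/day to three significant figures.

0.688 m²/day

At the plume center C_max = M/(n_e·A·√(4πDt)), so D = M²/(4πt·(n_e·A·C_max)²).
n_e·A·C_max = 0.30 × 206 × 0.000297 = 0.01835 kg/m.
D = 0.601²/(4π × 124 × 0.01835²) = 0.688 m²/day.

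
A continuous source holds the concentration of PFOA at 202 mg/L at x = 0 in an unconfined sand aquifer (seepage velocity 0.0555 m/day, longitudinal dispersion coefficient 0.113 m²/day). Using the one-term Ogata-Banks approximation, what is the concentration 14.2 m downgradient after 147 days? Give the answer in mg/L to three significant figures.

29.8 mg/L

For a continuous step input, C/C₀ ≈ ½·erfc((x−vt)/(2√(Dt))).
vt = 0.0555 × 147 = 8.1585 m and 2√(Dt) = 2√(0.113 × 147) = 8.151 m.
Argument (x−vt)/(2√(Dt)) = (14.2 − 8.1585)/8.151 = 0.7412; ½·erfc(0.7412) = 0.1473.
C = 202 × 0.1473 = 29.8 mg/L.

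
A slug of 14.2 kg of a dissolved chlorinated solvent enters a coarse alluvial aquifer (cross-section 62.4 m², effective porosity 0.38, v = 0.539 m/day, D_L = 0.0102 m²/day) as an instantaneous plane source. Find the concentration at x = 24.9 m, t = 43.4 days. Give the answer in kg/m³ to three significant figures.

0.0704 kg/m³

For an instantaneous plane source, C(x,t) = M/(n_e·A·√(4πDt)) · exp(−(x−vt)²/(4Dt)), with n_e·A the pore (flow) area.
Plume center vt = 0.539 × 43.4 = 23.3926 m, so the well at 24.9 m is 1.5074 m downgradient of the peak.
√(4πDt) = 2.359 m, giving peak height M/(n_e·A·√(4πDt)) = 14.2/(0.38 × 62.4 × 2.359) = 0.2539 kg/m³.
(x−vt)²/(4Dt) = (1.5074)²/(4 × 0.0102 × 43.4) = 1.283; exp(−1.283) = 0.2772.
C = 0.2539 × 0.2772 = 0.0704 kg/m³.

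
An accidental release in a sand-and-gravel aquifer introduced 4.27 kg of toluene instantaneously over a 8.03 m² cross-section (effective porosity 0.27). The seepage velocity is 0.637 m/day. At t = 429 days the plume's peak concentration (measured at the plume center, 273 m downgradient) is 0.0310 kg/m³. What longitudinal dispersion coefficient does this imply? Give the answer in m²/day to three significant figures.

0.749 m²/day

At the plume center C_max = M/(n_e·A·√(4πDt)), so D = M²/(4πt·(n_e·A·C_max)²).
n_e·A·C_max = 0.27 × 8.03 × 0.0310 = 0.06721 kg/m.
D = 4.27²/(4π × 429 × 0.06721²) = 0.749 m²/day.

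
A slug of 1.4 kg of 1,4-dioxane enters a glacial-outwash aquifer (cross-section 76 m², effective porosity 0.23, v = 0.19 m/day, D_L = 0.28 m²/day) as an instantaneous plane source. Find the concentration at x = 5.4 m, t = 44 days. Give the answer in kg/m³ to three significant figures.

0.00539 kg/m³

For an instantaneous plane source, C(x,t) = M/(n_e·A·√(4πDt)) · exp(−(x−vt)²/(4Dt)), with n_e·A the pore (flow) area.
Plume center vt = 0.19 × 44 = 8.36 m, so the well at 5.4 m is 2.96 m upgradient of the peak.
√(4πDt) = 12.44 m, giving peak height M/(n_e·A·√(4πDt)) = 1.4/(0.23 × 76 × 12.44) = 0.006438 kg/m³.
(x−vt)²/(4Dt) = (-2.96)²/(4 × 0.28 × 44) = 0.1778; exp(−0.1778) = 0.8371.
C = 0.006438 × 0.8371 = 0.00539 kg/m³.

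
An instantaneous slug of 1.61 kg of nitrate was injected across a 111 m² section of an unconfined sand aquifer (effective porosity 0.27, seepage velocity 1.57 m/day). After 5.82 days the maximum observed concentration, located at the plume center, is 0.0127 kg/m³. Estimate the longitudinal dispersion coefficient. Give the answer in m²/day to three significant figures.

At the plume center C_max = M/(n_e·A·√(4πDt)), so D = M²/(4πt·(n_e·A·C_max)²).
n_e·A·C_max = 0.27 × 111 × 0.0127 = 0.3806 kg/m.
D = 1.61²/(4π × 5.82 × 0.3806²) = 0.245 m²/day.

0.245 m²/day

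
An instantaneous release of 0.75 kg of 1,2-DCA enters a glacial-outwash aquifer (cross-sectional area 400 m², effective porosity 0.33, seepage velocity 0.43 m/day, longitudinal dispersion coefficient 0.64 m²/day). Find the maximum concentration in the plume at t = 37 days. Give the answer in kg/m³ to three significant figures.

The peak of an instantaneous 1D plume sits at x = vt; there the Gaussian factor is 1 and C_max = M/(n_e·A·√(4πDt)), where n_e·A is the pore area the mass is dissolved in.
√(4πDt) = √(4π × 0.64 × 37) = 17.25 m, so C_max = 0.75/(0.33 × 400 × 17.25) = 0.000329 kg/m³.

0.000329 kg/m³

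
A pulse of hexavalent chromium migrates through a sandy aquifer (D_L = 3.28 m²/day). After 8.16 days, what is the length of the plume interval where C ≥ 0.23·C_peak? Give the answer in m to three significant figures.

The plume is Gaussian with σ = √(2Dt) = √(2 × 3.28 × 8.16) = 7.316 m.
C/C_peak = exp(−Δx²/(2σ²)) = 0.23 ⇒ Δx = σ·√(−2 ln 0.23) = 7.316 × 1.714 = 12.54 m.
Width = 2Δx = 25.1 m.

25.1 m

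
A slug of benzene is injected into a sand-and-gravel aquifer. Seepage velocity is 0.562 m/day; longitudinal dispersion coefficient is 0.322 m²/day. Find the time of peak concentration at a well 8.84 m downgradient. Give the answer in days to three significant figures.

14.7 days

For the 1D instantaneous-source solution, setting ∂C/∂t = 0 at fixed x gives v²t² + 2Dt − x² = 0, so t = (√(D² + v²x²) − D)/v².
√(D² + v²x²) = √(0.322² + 0.562² × 8.84²) = 4.979; v² = 0.315844.
t = (4.979 − 0.322)/0.315844 = 14.7 days (vs. the pure-advection estimate x/v = 15.7 d).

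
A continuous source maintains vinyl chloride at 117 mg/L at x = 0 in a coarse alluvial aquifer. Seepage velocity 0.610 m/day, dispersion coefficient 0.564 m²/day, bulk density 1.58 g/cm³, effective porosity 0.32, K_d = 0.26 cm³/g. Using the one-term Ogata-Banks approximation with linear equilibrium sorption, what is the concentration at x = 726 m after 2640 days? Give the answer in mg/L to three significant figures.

33.0 mg/L

Retardation factor R = 1 + ρ_b·K_d/n = 1 + 1.58 × 0.26/0.32 = 2.284.
Sorption retards both mechanisms: v_R = v/R = 0.2671 m/day, D_R = D/R = 0.2469 m²/day.
v_R·t = 0.2671 × 2640 = 705.144 m; 2√(D_R t) = 51.06 m; argument = (726 − 705.144)/51.06 = 0.4085.
C = C₀ × ½·erfc(0.4085) = 117 × 0.2817 = 33.0 mg/L.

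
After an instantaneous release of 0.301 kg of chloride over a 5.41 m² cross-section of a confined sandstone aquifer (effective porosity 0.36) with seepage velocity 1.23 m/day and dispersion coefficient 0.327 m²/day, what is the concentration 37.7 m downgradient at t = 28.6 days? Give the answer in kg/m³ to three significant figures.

0.0120 kg/m³

For an instantaneous plane source, C(x,t) = M/(n_e·A·√(4πDt)) · exp(−(x−vt)²/(4Dt)), with n_e·A the pore (flow) area.
Plume center vt = 1.23 × 28.6 = 35.178 m, so the well at 37.7 m is 2.522 m downgradient of the peak.
√(4πDt) = 10.84 m, giving peak height M/(n_e·A·√(4πDt)) = 0.301/(0.36 × 5.41 × 10.84) = 0.01426 kg/m³.
(x−vt)²/(4Dt) = (2.522)²/(4 × 0.327 × 28.6) = 0.1700; exp(−0.1700) = 0.8437.
C = 0.01426 × 0.8437 = 0.0120 kg/m³.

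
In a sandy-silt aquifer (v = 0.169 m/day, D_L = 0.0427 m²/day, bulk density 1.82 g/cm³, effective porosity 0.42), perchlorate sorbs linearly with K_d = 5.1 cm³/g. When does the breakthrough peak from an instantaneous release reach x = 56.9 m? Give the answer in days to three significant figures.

Retardation factor R = 1 + ρ_b·K_d/n = 1 + 1.82 × 5.1/0.42 = 23.10.
Sorption retards both mechanisms: v_R = v/R = 0.007316 m/day, D_R = D/R = 0.001848 m²/day.
Peak time from v_R²t² + 2D_R t − x² = 0: t = (√(D_R² + v_R²x²) − D_R)/v_R².
√(D_R² + v_R²x²) = √(0.001848² + 0.007316² × 56.9²) = 0.4163; v_R² = 5.352e-05.
t = (0.4163 − 0.001848)/5.352e-05 = 7740 days.

7740 days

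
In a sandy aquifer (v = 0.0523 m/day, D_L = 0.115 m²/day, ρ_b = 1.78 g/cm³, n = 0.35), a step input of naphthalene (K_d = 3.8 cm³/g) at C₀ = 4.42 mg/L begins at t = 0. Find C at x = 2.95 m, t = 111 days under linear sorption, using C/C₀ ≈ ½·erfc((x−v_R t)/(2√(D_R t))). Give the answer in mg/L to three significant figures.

0.0385 mg/L

Retardation factor R = 1 + ρ_b·K_d/n = 1 + 1.78 × 3.8/0.35 = 20.33.
Sorption retards both mechanisms: v_R = v/R = 0.002573 m/day, D_R = D/R = 0.005657 m²/day.
v_R·t = 0.002573 × 111 = 0.285603 m; 2√(D_R t) = 1.585 m; argument = (2.95 − 0.285603)/1.585 = 1.681.
C = C₀ × ½·erfc(1.681) = 4.42 × 0.008720 = 0.0385 mg/L.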